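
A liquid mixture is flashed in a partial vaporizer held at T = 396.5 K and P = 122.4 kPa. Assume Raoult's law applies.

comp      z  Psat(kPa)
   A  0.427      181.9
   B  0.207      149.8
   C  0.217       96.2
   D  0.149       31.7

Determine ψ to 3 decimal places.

Raoult's law: Kᵢ = Pᵢˢᵃᵗ/P = Pᵢˢᵃᵗ/122.4.
  K_A = 181.9/122.4 = 1.48611, K_B = 149.8/122.4 = 1.22386, K_C = 96.2/122.4 = 0.78595, K_D = 31.7/122.4 = 0.25899
Material balance + equilibrium reduce to Σ zᵢ(Kᵢ−1)/(1+ψ(Kᵢ−1)) = 0.
g(0) = ΣzᵢKᵢ − 1 = 0.097 and g(1) = 1 − Σzᵢ/Kᵢ = -0.308, so a root lies in (0, 1).
Newton iteration, ψ⁰ = 0.32:
  ψ = 0.320: g = 0.0283, g' = -0.237 → ψ = 0.439
  ψ = 0.439: g = -0.0018, g' = -0.269 → ψ = 0.433
Converged at ψ = 0.433.

ψ = 0.433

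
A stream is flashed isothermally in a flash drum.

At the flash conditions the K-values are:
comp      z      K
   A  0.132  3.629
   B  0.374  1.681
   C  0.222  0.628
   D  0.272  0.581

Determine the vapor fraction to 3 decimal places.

Iterate (Newton) starting at ψ = 0.5:
  ψ = 0.500: g = 0.0943, g' = -0.390 → ψ = 0.742
  ψ = 0.742: g = 0.0073, g' = -0.340 → ψ = 0.764
Converged at ψ = 0.764.

ψ = 0.764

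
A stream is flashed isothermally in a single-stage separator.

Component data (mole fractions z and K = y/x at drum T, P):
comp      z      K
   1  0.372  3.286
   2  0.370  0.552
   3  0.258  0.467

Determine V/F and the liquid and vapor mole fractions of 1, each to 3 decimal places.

Rachford–Rice: g(V/F) = Σ zᵢ(Kᵢ−1)/(1+V/F(Kᵢ−1)) = 0.
g(0) = ΣzᵢKᵢ − 1 = 0.547 and g(1) = 1 − Σzᵢ/Kᵢ = -0.336, so a root lies in (0, 1).
Newton–Raphson from V/F = 0.49:
  V/F = 0.490: g = 0.0026, g' = -0.689 → V/F = 0.494
Converged at V/F = 0.494.
Compositions from xᵢ = zᵢ/(1+V/F(Kᵢ−1)), yᵢ = Kᵢxᵢ:
  1: x = 0.175, y = 0.574
  2: x = 0.475, y = 0.262
  3: x = 0.350, y = 0.164

V/F = 0.494, x_1 = 0.175, y_1 = 0.574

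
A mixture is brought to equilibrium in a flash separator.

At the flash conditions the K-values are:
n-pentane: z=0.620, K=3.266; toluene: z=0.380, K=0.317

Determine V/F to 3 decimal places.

Rachford–Rice: g(V/F) = Σ zᵢ(Kᵢ−1)/(1+V/F(Kᵢ−1)) = 0.
Feasibility: ΣzᵢKᵢ = 2.145, Σzᵢ/Kᵢ = 1.389 — both > 1, two phases present.
Binary case is linear: z₁(K₁−1)(1+V/F(K₂−1)) + z₂(K₂−1)(1+V/F(K₁−1)) = 0
⇒ V/F = [z₁(K₁−1)+z₂(K₂−1)] / [−(K₁−1)(K₂−1)] = 1.1454/1.5477 = 0.740

V/F = 0.740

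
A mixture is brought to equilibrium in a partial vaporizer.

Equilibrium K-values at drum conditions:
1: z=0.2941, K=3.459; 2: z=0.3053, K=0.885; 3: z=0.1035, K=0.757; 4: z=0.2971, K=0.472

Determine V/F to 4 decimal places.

V/F = 0.5904

Newton iteration, V/F⁰ = 0.36:
  V/F = 0.3600: g = 0.12574, g' = -0.6384 → V/F = 0.5570
  V/F = 0.5570: g = 0.01638, g' = -0.4957 → V/F = 0.5900
  V/F = 0.5900: g = 0.00020, g' = -0.4838 → V/F = 0.5904
Converged at V/F = 0.5904.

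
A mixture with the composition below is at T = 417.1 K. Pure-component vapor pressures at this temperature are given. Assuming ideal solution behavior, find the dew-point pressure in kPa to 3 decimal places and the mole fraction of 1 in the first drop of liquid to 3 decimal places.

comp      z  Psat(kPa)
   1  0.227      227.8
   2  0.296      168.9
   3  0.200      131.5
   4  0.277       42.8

Pdew = 93.094 kPa, x_1 = 0.093

At the dew point ψ → 1, so Σzᵢ/Kᵢ = 1 with Kᵢ = Pᵢˢᵃᵗ/P ⇒ 1/P = Σzᵢ/Pᵢˢᵃᵗ.
1/P = 0.227/227.8 + 0.296/168.9 + 0.200/131.5 + 0.277/42.8 = 0.010742 ⇒ P = 93.094 kPa
xᵢ = zᵢP/Pᵢˢᵃᵗ ⇒ x_1 = 0.227·93.094/227.8 = 0.093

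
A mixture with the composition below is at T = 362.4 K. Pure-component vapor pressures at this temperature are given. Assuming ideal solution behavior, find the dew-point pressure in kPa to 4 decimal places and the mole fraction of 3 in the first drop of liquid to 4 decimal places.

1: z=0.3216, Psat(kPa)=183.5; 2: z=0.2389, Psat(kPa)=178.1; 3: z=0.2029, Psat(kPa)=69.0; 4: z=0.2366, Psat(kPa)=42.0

At the dew point ψ → 1, so Σzᵢ/Kᵢ = 1 with Kᵢ = Pᵢˢᵃᵗ/P ⇒ 1/P = Σzᵢ/Pᵢˢᵃᵗ.
1/P = 0.3216/183.5 + 0.2389/178.1 + 0.2029/69.0 + 0.2366/42.0 = 0.0116679 ⇒ P = 85.7054 kPa
xᵢ = zᵢP/Pᵢˢᵃᵗ ⇒ x_3 = 0.2029·85.7054/69.0 = 0.2520

Pdew = 85.7054 kPa, x_3 = 0.2520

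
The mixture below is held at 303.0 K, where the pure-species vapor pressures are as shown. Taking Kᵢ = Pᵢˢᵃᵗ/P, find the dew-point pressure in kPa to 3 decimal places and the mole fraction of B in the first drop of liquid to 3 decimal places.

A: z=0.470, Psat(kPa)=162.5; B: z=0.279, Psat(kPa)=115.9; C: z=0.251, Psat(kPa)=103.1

At the dew point ψ → 1, so Σzᵢ/Kᵢ = 1 with Kᵢ = Pᵢˢᵃᵗ/P ⇒ 1/P = Σzᵢ/Pᵢˢᵃᵗ.
1/P = 0.470/162.5 + 0.279/115.9 + 0.251/103.1 = 0.007734 ⇒ P = 129.298 kPa
xᵢ = zᵢP/Pᵢˢᵃᵗ ⇒ x_B = 0.279·129.298/115.9 = 0.311

Pdew = 129.298 kPa, x_B = 0.311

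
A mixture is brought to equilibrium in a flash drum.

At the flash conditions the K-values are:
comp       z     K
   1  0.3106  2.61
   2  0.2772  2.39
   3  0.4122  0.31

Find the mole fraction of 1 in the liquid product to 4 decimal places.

Newton–Raphson from ψ = 0.65:
  ψ = 0.6500: g = -0.06894, g' = -0.9853 → ψ = 0.5800
  ψ = 0.5800: g = -0.00229, g' = -0.9250 → ψ = 0.5775
Converged at ψ = 0.5775.
Compositions from xᵢ = zᵢ/(1+ψ(Kᵢ−1)), yᵢ = Kᵢxᵢ:
  1: x = 0.1609, y = 0.4201
  2: x = 0.1538, y = 0.3675
  3: x = 0.6853, y = 0.2124

x_1 = 0.1609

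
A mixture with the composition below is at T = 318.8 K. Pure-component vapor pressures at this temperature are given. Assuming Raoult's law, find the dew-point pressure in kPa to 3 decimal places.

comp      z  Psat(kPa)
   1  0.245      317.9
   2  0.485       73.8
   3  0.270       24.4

At the dew point ψ → 1, so Σzᵢ/Kᵢ = 1 with Kᵢ = Pᵢˢᵃᵗ/P ⇒ 1/P = Σzᵢ/Pᵢˢᵃᵗ.
1/P = 0.245/317.9 + 0.485/73.8 + 0.270/24.4 = 0.018408 ⇒ P = 54.324 kPa

Pdew = 54.324 kPa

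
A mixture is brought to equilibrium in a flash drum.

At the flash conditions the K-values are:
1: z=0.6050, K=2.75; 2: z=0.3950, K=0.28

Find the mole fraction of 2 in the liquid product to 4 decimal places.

Rachford–Rice: g(V/F) = Σ zᵢ(Kᵢ−1)/(1+V/F(Kᵢ−1)) = 0.
g(0) = ΣzᵢKᵢ − 1 = 0.7743 and g(1) = 1 − Σzᵢ/Kᵢ = -0.6307, so a root lies in (0, 1).
Newton iteration, V/F⁰ = 0.5:
  V/F = 0.5000: g = 0.12029, g' = -1.0269 → V/F = 0.6171
  V/F = 0.6171: g = -0.00280, g' = -1.0915 → V/F = 0.6146
Converged at V/F = 0.6146.
Compositions from xᵢ = zᵢ/(1+V/F(Kᵢ−1)), yᵢ = Kᵢxᵢ:
  1: x = 0.2915, y = 0.8016
  2: x = 0.7085, y = 0.1984

x_2 = 0.7085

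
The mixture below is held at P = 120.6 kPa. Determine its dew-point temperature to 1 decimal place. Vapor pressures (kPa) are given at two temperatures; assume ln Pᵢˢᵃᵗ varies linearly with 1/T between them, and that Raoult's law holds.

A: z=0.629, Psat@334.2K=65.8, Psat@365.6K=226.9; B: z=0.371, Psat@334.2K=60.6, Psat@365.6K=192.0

T = 350.1 K

Dew-point temperature: Σzᵢ·P/Pᵢˢᵃᵗ(T) = 1. Interpolate ln Pᵢˢᵃᵗ = aᵢ + bᵢ/T.
  T = 334.2 K: ΣzᵢP/Pᵢˢᵃᵗ = 1.8912
  T = 365.6 K: ΣzᵢP/Pᵢˢᵃᵗ = 0.5674
  T = 349.9 K: ΣzᵢP/Pᵢˢᵃᵗ = 1.0080
  T = 357.8 K: ΣzᵢP/Pᵢˢᵃᵗ = 0.7501
  T = 353.9 K: ΣzᵢP/Pᵢˢᵃᵗ = 0.8665
  T = 351.9 K: ΣzᵢP/Pᵢˢᵃᵗ = 0.9342
Interpolating between 349.9 K and 351.9 K gives T ≈ 350.1 K.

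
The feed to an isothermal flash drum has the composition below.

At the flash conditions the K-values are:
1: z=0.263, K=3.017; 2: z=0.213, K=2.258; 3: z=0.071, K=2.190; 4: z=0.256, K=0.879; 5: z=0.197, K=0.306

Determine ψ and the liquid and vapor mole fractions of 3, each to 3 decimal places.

Iterate (Newton) starting at ψ = 0.5:
  ψ = 0.500: g = 0.2392, g' = -0.659 → ψ = 0.863
  ψ = 0.863: g = -0.0120, g' = -0.839 → ψ = 0.849
Converged at ψ = 0.849.
Compositions from xᵢ = zᵢ/(1+ψ(Kᵢ−1)), yᵢ = Kᵢxᵢ:
  1: x = 0.097, y = 0.293
  2: x = 0.103, y = 0.233
  3: x = 0.035, y = 0.077
  4: x = 0.285, y = 0.251
  5: x = 0.479, y = 0.147

ψ = 0.849, x_3 = 0.035, y_3 = 0.077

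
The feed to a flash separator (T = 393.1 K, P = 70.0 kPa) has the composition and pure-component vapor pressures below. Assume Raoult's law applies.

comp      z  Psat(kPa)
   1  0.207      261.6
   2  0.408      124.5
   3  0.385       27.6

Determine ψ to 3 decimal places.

Raoult's law: Kᵢ = Pᵢˢᵃᵗ/P = Pᵢˢᵃᵗ/70.0.
  K_1 = 261.6/70.0 = 3.73714, K_2 = 124.5/70.0 = 1.77857, K_3 = 27.6/70.0 = 0.39429
Newton–Raphson from ψ = 0.5:
  ψ = 0.500: g = 0.1334, g' = -0.695 → ψ = 0.692
  ψ = 0.692: g = 0.0009, g' = -0.708 → ψ = 0.693
Converged at ψ = 0.693.

ψ = 0.693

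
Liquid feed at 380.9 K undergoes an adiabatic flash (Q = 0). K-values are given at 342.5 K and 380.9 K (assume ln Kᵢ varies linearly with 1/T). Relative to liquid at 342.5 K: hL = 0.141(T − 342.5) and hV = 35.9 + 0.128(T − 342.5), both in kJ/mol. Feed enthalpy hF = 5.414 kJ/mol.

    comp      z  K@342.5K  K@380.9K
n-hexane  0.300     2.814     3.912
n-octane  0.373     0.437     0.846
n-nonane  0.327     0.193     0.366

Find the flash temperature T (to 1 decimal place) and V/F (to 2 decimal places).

Adiabatic flash: solve Rachford–Rice at each trial T, then check hF = ψ·hV(T) + (1−ψ)·hL(T).
  T = 342.5 K: K = (2.814, 0.437, 0.193), RR gives ψ = 0.057, H_out = 2.035 kJ/mol
  T = 380.9 K: K = (3.912, 0.846, 0.366), RR gives ψ = 0.486, H_out = 22.618 kJ/mol
  T = 361.7 K: K = (3.347, 0.619, 0.270), RR gives ψ = 0.245, H_out = 11.429 kJ/mol
  T = 352.1 K: K = (3.076, 0.522, 0.229), RR gives ψ = 0.148, H_out = 6.661 kJ/mol
  T = 347.3 K: K = (2.944, 0.478, 0.211), RR gives ψ = 0.102, H_out = 4.348 kJ/mol
  T = 349.7 K: K = (3.010, 0.500, 0.220), RR gives ψ = 0.125, H_out = 5.503 kJ/mol
Linear interpolation between T = 347.3 (H_out = 4.348) and T = 349.7 (H_out = 5.503) on hF = 5.414 gives T ≈ 349.5 K, at which ψ = 0.12.

T = 349.5 K, V/F = 0.12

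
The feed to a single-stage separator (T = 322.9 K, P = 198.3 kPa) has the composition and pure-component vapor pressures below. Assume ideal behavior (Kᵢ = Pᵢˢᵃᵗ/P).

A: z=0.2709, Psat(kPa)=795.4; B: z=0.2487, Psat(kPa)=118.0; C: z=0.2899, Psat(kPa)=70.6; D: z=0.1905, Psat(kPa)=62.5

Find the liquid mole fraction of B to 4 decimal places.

Raoult's law: Kᵢ = Pᵢˢᵃᵗ/P = Pᵢˢᵃᵗ/198.3.
  K_A = 795.4/198.3 = 4.011094, K_B = 118.0/198.3 = 0.595058, K_C = 70.6/198.3 = 0.356026, K_D = 62.5/198.3 = 0.315179
Newton–Raphson from ψ = 0.5:
  ψ = 0.5000: g = -0.27445, g' = -0.9235 → ψ = 0.2028
  ψ = 0.2028: g = 0.03048, g' = -1.2747 → ψ = 0.2267
  ψ = 0.2267: g = 0.00083, g' = -1.2070 → ψ = 0.2274
Converged at ψ = 0.2274.
Compositions from xᵢ = zᵢ/(1+ψ(Kᵢ−1)), yᵢ = Kᵢxᵢ:
  A: x = 0.1608, y = 0.6450
  B: x = 0.2739, y = 0.1630
  C: x = 0.3396, y = 0.1209
  D: x = 0.2256, y = 0.0711

x_B = 0.2739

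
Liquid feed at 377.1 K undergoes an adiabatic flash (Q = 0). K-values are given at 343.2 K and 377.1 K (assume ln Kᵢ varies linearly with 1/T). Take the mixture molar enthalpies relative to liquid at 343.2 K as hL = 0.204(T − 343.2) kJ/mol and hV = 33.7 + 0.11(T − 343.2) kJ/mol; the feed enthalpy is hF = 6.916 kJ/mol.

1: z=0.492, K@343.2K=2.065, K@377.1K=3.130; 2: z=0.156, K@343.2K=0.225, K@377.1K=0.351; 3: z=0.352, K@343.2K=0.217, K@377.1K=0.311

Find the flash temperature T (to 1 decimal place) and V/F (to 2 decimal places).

Adiabatic flash: solve Rachford–Rice at each trial T, then check hF = ψ·hV(T) + (1−ψ)·hL(T).
  T = 343.2 K: K = (2.065, 0.225, 0.217), RR gives ψ = 0.153, H_out = 5.167 kJ/mol
  T = 377.1 K: K = (3.130, 0.351, 0.311), RR gives ψ = 0.488, H_out = 21.815 kJ/mol
  T = 360.1 K: K = (2.566, 0.284, 0.262), RR gives ψ = 0.348, H_out = 14.628 kJ/mol
  T = 351.6 K: K = (2.306, 0.253, 0.239), RR gives ψ = 0.261, H_out = 10.311 kJ/mol
  T = 347.4 K: K = (2.184, 0.239, 0.228), RR gives ψ = 0.211, H_out = 7.878 kJ/mol
  T = 345.3 K: K = (2.124, 0.232, 0.222), RR gives ψ = 0.183, H_out = 6.562 kJ/mol
Linear interpolation between T = 345.3 (H_out = 6.562) and T = 347.4 (H_out = 7.878) on hF = 6.916 gives T ≈ 345.9 K, at which ψ = 0.19.

T = 345.9 K, V/F = 0.19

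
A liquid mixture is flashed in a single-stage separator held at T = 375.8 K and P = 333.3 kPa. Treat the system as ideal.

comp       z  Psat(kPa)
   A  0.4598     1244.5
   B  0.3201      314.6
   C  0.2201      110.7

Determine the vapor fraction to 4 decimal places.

ψ = 0.8727

Raoult's law: Kᵢ = Pᵢˢᵃᵗ/P = Pᵢˢᵃᵗ/333.3.
  K_A = 1244.5/333.3 = 3.733873, K_B = 314.6/333.3 = 0.943894, K_C = 110.7/333.3 = 0.332133
Let ψ = V/F and solve Σ zᵢ(Kᵢ−1)/(1+ψ(Kᵢ−1)) = 0.
Feasibility: ΣzᵢKᵢ = 2.0921, Σzᵢ/Kᵢ = 1.1250 — both > 1, two phases present.
Newton iteration, ψ⁰ = 0.5:
  ψ = 0.5000: g = 0.29191, g' = -0.8358 → ψ = 0.8493
  ψ = 0.8493: g = 0.01992, g' = -0.8367 → ψ = 0.8731
  ψ = 0.8731: g = -0.00033, g' = -0.8656 → ψ = 0.8727
Converged at ψ = 0.8727.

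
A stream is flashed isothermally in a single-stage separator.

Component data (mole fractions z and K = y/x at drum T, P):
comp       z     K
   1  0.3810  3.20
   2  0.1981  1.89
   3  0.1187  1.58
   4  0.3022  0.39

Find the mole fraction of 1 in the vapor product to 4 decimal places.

Material balance + equilibrium reduce to Σ zᵢ(Kᵢ−1)/(1+V/F(Kᵢ−1)) = 0.
Feasibility: ΣzᵢKᵢ = 1.8990, Σzᵢ/Kᵢ = 1.0739 — both > 1, two phases present.
Iterate (Newton) starting at V/F = 0.5:
  V/F = 0.5000: g = 0.30928, g' = -0.7501 → V/F = 0.9123
  V/F = 0.9123: g = 0.00539, g' = -0.8405 → V/F = 0.9187
Converged at V/F = 0.9187.
Compositions from xᵢ = zᵢ/(1+V/F(Kᵢ−1)), yᵢ = Kᵢxᵢ:
  1: x = 0.1261, y = 0.4036
  2: x = 0.1090, y = 0.2060
  3: x = 0.0774, y = 0.1224
  4: x = 0.6875, y = 0.2681

y_1 = 0.4036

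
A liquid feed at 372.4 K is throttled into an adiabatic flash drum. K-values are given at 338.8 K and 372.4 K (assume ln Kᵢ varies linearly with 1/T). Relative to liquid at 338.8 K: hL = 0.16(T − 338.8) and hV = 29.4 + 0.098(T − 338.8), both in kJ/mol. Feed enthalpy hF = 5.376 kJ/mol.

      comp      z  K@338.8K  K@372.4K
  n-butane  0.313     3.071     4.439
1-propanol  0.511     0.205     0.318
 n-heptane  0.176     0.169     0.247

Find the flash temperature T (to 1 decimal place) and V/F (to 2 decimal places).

T = 349.5 K, V/F = 0.13

Adiabatic flash: solve Rachford–Rice at each trial T, then check hF = ψ·hV(T) + (1−ψ)·hL(T).
  T = 338.8 K: K = (3.071, 0.205, 0.169), RR gives ψ = 0.057, H_out = 1.689 kJ/mol
  T = 372.4 K: K = (4.439, 0.318, 0.247), RR gives ψ = 0.247, H_out = 12.125 kJ/mol
  T = 355.6 K: K = (3.724, 0.258, 0.206), RR gives ψ = 0.162, H_out = 7.288 kJ/mol
  T = 347.2 K: K = (3.390, 0.231, 0.187), RR gives ψ = 0.114, H_out = 4.622 kJ/mol
  T = 351.4 K: K = (3.555, 0.244, 0.197), RR gives ψ = 0.139, H_out = 5.983 kJ/mol
  T = 349.3 K: K = (3.472, 0.237, 0.192), RR gives ψ = 0.126, H_out = 5.310 kJ/mol
Linear interpolation between T = 349.3 (H_out = 5.310) and T = 351.4 (H_out = 5.983) on hF = 5.376 gives T ≈ 349.5 K, at which ψ = 0.13.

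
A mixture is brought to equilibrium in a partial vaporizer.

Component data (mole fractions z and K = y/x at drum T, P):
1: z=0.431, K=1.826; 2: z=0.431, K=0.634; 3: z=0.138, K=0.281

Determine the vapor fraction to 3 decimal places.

ψ = 0.251

Let ψ = V/F and solve Σ zᵢ(Kᵢ−1)/(1+ψ(Kᵢ−1)) = 0.
Check two-phase: ΣzᵢKᵢ = 1.099 > 1 and Σzᵢ/Kᵢ = 1.407 > 1, so g(0) = 0.099 > 0 and g(1) = -0.407 < 0.
Newton iteration, ψ⁰ = 0.42:
  ψ = 0.420: g = -0.0642, g' = -0.389 → ψ = 0.255
  ψ = 0.255: g = -0.0014, g' = -0.378 → ψ = 0.251
Converged at ψ = 0.251.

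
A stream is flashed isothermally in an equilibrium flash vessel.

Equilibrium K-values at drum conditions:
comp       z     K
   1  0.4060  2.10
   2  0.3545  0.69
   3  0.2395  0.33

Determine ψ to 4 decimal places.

ψ = 0.3284

Newton–Raphson from ψ = 0.69:
  ψ = 0.6900: g = -0.18433, g' = -0.5858 → ψ = 0.3753
  ψ = 0.3753: g = -0.02263, g' = -0.4816 → ψ = 0.3283
  ψ = 0.3283: g = 0.00004, g' = -0.4841 → ψ = 0.3284
Converged at ψ = 0.3284.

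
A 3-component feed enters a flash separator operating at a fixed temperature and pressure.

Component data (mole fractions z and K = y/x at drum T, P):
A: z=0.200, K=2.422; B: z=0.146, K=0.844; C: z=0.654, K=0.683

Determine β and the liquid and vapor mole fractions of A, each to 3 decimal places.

Material balance + equilibrium reduce to Σ zᵢ(Kᵢ−1)/(1+β(Kᵢ−1)) = 0.
Feasibility: ΣzᵢKᵢ = 1.054, Σzᵢ/Kᵢ = 1.213 — both > 1, two phases present.
Newton–Raphson from β = 0.5:
  β = 0.500: g = -0.1049, g' = -0.235 → β = 0.054
  β = 0.054: g = 0.0302, g' = -0.420 → β = 0.126
  β = 0.126: g = 0.0021, g' = -0.366 → β = 0.131
  β = 0.131: g = 0.0000, g' = -0.362 → β = 0.132
Converged at β = 0.132.
Compositions from xᵢ = zᵢ/(1+β(Kᵢ−1)), yᵢ = Kᵢxᵢ:
  A: x = 0.168, y = 0.408
  B: x = 0.149, y = 0.126
  C: x = 0.682, y = 0.466

β = 0.132, x_A = 0.168, y_A = 0.408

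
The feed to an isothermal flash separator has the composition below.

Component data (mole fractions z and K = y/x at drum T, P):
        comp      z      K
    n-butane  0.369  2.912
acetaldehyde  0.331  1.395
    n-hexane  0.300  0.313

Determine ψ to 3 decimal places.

Rachford–Rice: g(ψ) = Σ zᵢ(Kᵢ−1)/(1+ψ(Kᵢ−1)) = 0.
Check two-phase: ΣzᵢKᵢ = 1.630 > 1 and Σzᵢ/Kᵢ = 1.322 > 1, so g(0) = 0.630 > 0 and g(1) = -0.322 < 0.
Newton–Raphson from ψ = 0.5:
  ψ = 0.500: g = 0.1559, g' = -0.717 → ψ = 0.717
  ψ = 0.717: g = -0.0071, g' = -0.822 → ψ = 0.709
Converged at ψ = 0.709.

ψ = 0.709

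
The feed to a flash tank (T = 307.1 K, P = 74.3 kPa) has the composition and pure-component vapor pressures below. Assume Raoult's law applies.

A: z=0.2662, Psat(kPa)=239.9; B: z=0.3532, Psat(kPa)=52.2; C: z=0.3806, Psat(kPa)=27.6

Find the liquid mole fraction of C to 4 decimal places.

x_C = 0.4448

Raoult's law: Kᵢ = Pᵢˢᵃᵗ/P = Pᵢˢᵃᵗ/74.3.
  K_A = 239.9/74.3 = 3.228802, K_B = 52.2/74.3 = 0.702557, K_C = 27.6/74.3 = 0.371467
Newton–Raphson from ψ = 0.62:
  ψ = 0.6200: g = -0.27168, g' = -0.6837 → ψ = 0.2226
  ψ = 0.2226: g = 0.00588, g' = -0.8298 → ψ = 0.2297
  ψ = 0.2297: g = 0.00004, g' = -0.8198 → ψ = 0.2298
Converged at ψ = 0.2298.
Compositions from xᵢ = zᵢ/(1+ψ(Kᵢ−1)), yᵢ = Kᵢxᵢ:
  A: x = 0.1760, y = 0.5684
  B: x = 0.3791, y = 0.2663
  C: x = 0.4448, y = 0.1652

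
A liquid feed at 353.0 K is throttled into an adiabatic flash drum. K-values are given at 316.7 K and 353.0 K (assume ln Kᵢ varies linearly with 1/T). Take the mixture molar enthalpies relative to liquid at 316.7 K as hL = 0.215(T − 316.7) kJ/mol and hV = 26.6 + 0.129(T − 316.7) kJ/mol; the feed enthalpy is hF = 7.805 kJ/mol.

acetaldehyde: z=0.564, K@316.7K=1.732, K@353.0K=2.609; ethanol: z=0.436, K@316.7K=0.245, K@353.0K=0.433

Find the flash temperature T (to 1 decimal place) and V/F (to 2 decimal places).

Adiabatic flash: solve Rachford–Rice at each trial T, then check hF = ψ·hV(T) + (1−ψ)·hL(T).
  T = 316.7 K: K = (1.732, 0.245), RR gives ψ = 0.151, H_out = 4.027 kJ/mol
  T = 353.0 K: K = (2.609, 0.433), RR gives ψ = 0.724, H_out = 24.796 kJ/mol
  T = 334.9 K: K = (2.151, 0.331), RR gives ψ = 0.464, H_out = 15.534 kJ/mol
  T = 325.8 K: K = (1.936, 0.286), RR gives ψ = 0.324, H_out = 10.322 kJ/mol
  T = 321.2 K: K = (1.831, 0.265), RR gives ψ = 0.243, H_out = 7.329 kJ/mol
  T = 323.5 K: K = (1.883, 0.275), RR gives ψ = 0.285, H_out = 8.866 kJ/mol
Linear interpolation between T = 321.2 (H_out = 7.329) and T = 323.5 (H_out = 8.866) on hF = 7.805 gives T ≈ 321.9 K, at which ψ = 0.26.

T = 321.9 K, V/F = 0.26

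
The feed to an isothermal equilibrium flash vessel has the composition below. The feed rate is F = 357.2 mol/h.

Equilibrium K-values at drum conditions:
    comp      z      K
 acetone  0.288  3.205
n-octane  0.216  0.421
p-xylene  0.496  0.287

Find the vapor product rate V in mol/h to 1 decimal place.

Material balance + equilibrium reduce to Σ zᵢ(Kᵢ−1)/(1+β(Kᵢ−1)) = 0.
g(0) = ΣzᵢKᵢ − 1 = 0.156 and g(1) = 1 − Σzᵢ/Kᵢ = -1.331, so a root lies in (0, 1).
Newton iteration, β⁰ = 0.36:
  β = 0.360: g = -0.2797, g' = -1.007 → β = 0.082
  β = 0.082: g = 0.0306, g' = -1.368 → β = 0.105
Converged at β = 0.105.
Then V = β·F = 0.1052·357.2 = 37.6 mol/h and L = F − V = 319.6 mol/h.

V = 37.6 mol/h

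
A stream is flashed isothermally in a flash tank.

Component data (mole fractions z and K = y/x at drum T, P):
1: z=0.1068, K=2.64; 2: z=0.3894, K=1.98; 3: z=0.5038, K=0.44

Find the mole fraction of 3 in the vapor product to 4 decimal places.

Rachford–Rice: g(V/F) = Σ zᵢ(Kᵢ−1)/(1+V/F(Kᵢ−1)) = 0.
Feasibility: ΣzᵢKᵢ = 1.2746, Σzᵢ/Kᵢ = 1.3821 — both > 1, two phases present.
Iterate (Newton) starting at V/F = 0.37:
  V/F = 0.3700: g = 0.03321, g' = -0.5640 → V/F = 0.4289
  V/F = 0.4289: g = 0.00021, g' = -0.5580 → V/F = 0.4292
Converged at V/F = 0.4292.
Compositions from xᵢ = zᵢ/(1+V/F(Kᵢ−1)), yᵢ = Kᵢxᵢ:
  1: x = 0.0627, y = 0.1655
  2: x = 0.2741, y = 0.5427
  3: x = 0.6632, y = 0.2918

y_3 = 0.2918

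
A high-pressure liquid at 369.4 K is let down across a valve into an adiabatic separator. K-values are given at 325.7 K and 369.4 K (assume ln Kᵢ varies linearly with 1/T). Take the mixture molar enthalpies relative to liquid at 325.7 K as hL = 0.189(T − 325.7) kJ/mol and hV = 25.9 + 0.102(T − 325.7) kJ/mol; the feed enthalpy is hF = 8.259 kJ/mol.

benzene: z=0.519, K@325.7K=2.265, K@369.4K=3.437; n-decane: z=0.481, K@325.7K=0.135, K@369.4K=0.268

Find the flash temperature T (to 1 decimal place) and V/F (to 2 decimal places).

T = 332.4 K, V/F = 0.28

Adiabatic flash: solve Rachford–Rice at each trial T, then check hF = ψ·hV(T) + (1−ψ)·hL(T).
  T = 325.7 K: K = (2.265, 0.135), RR gives ψ = 0.220, H_out = 5.692 kJ/mol
  T = 369.4 K: K = (3.437, 0.268), RR gives ψ = 0.512, H_out = 19.566 kJ/mol
  T = 347.5 K: K = (2.826, 0.194), RR gives ψ = 0.381, H_out = 13.256 kJ/mol
  T = 336.6 K: K = (2.539, 0.163), RR gives ψ = 0.307, H_out = 9.731 kJ/mol
  T = 331.1 K: K = (2.399, 0.148), RR gives ψ = 0.266, H_out = 7.775 kJ/mol
  T = 333.9 K: K = (2.470, 0.156), RR gives ψ = 0.287, H_out = 8.789 kJ/mol
  T = 332.5 K: K = (2.434, 0.152), RR gives ψ = 0.277, H_out = 8.287 kJ/mol
Linear interpolation between T = 331.1 (H_out = 7.775) and T = 332.5 (H_out = 8.287) on hF = 8.259 gives T ≈ 332.4 K, at which ψ = 0.28.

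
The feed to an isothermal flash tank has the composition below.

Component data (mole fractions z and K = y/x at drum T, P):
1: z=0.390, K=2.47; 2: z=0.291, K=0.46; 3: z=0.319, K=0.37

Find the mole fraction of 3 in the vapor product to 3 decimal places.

y_3 = 0.140

Iterate (Newton) starting at ψ = 0.54:
  ψ = 0.540: g = -0.2068, g' = -0.722 → ψ = 0.253
  ψ = 0.253: g = -0.0036, g' = -0.741 → ψ = 0.249
Converged at ψ = 0.249.
Compositions from xᵢ = zᵢ/(1+ψ(Kᵢ−1)), yᵢ = Kᵢxᵢ:
  1: x = 0.286, y = 0.705
  2: x = 0.336, y = 0.155
  3: x = 0.378, y = 0.140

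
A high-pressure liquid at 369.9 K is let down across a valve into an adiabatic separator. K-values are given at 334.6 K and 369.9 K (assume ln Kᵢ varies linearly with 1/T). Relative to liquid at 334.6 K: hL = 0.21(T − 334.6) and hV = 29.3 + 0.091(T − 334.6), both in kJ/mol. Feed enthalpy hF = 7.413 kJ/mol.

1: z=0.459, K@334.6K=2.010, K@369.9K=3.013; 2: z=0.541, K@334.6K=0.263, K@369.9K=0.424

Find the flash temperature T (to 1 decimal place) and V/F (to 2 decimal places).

Adiabatic flash: solve Rachford–Rice at each trial T, then check hF = ψ·hV(T) + (1−ψ)·hL(T).
  T = 334.6 K: K = (2.010, 0.263), RR gives ψ = 0.087, H_out = 2.554 kJ/mol
  T = 369.9 K: K = (3.013, 0.424), RR gives ψ = 0.528, H_out = 20.668 kJ/mol
  T = 352.2 K: K = (2.485, 0.338), RR gives ψ = 0.329, H_out = 12.637 kJ/mol
  T = 343.4 K: K = (2.241, 0.299), RR gives ψ = 0.219, H_out = 8.029 kJ/mol
  T = 339.0 K: K = (2.124, 0.281), RR gives ψ = 0.157, H_out = 5.432 kJ/mol
  T = 341.2 K: K = (2.182, 0.290), RR gives ψ = 0.188, H_out = 6.761 kJ/mol
Linear interpolation between T = 341.2 (H_out = 6.761) and T = 343.4 (H_out = 8.029) on hF = 7.413 gives T ≈ 342.3 K, at which ψ = 0.20.

T = 342.3 K, V/F = 0.20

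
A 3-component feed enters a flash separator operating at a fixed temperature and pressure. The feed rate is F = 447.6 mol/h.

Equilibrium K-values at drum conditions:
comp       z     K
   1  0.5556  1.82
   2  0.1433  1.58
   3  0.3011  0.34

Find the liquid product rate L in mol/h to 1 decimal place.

Let β = V/F and solve Σ zᵢ(Kᵢ−1)/(1+β(Kᵢ−1)) = 0.
Check two-phase: ΣzᵢKᵢ = 1.3400 > 1 and Σzᵢ/Kᵢ = 1.2816 > 1, so g(0) = 0.3400 > 0 and g(1) = -0.2816 < 0.
Iterate (Newton) starting at β = 0.36:
  β = 0.3600: g = 0.15985, g' = -0.4813 → β = 0.6921
  β = 0.6921: g = -0.01588, g' = -0.6211 → β = 0.6665
  β = 0.6665: g = -0.00028, g' = -0.5994 → β = 0.6661
Converged at β = 0.6661.
Then V = β·F = 0.6661·447.6 = 298.1 mol/h and L = F − V = 149.5 mol/h.

L = 149.5 mol/h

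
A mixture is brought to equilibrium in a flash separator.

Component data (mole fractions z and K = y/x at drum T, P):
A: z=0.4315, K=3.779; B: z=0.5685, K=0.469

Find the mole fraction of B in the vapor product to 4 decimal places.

Newton iteration, β⁰ = 0.5:
  β = 0.5000: g = 0.09084, g' = -0.8808 → β = 0.6031
  β = 0.6031: g = 0.00398, g' = -0.8122 → β = 0.6080
Converged at β = 0.6080.
Compositions from xᵢ = zᵢ/(1+β(Kᵢ−1)), yᵢ = Kᵢxᵢ:
  A: x = 0.1604, y = 0.6062
  B: x = 0.8396, y = 0.3938

y_B = 0.3938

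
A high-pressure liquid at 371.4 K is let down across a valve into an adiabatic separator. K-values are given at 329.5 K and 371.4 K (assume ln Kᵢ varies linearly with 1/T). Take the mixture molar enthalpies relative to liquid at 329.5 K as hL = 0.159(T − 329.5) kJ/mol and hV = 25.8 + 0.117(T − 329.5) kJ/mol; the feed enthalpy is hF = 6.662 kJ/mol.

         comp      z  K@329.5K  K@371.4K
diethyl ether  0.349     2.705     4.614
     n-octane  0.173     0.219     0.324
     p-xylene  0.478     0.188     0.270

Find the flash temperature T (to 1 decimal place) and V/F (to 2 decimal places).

T = 344.4 K, V/F = 0.17

Adiabatic flash: solve Rachford–Rice at each trial T, then check hF = ψ·hV(T) + (1−ψ)·hL(T).
  T = 329.5 K: K = (2.705, 0.219, 0.188), RR gives ψ = 0.052, H_out = 1.352 kJ/mol
  T = 371.4 K: K = (4.614, 0.324, 0.270), RR gives ψ = 0.307, H_out = 14.052 kJ/mol
  T = 350.4 K: K = (3.587, 0.269, 0.228), RR gives ψ = 0.207, H_out = 8.477 kJ/mol
  T = 339.9 K: K = (3.127, 0.244, 0.207), RR gives ψ = 0.140, H_out = 5.193 kJ/mol
  T = 345.1 K: K = (3.350, 0.256, 0.217), RR gives ψ = 0.175, H_out = 6.877 kJ/mol
  T = 342.5 K: K = (3.237, 0.250, 0.212), RR gives ψ = 0.158, H_out = 6.051 kJ/mol
  T = 343.8 K: K = (3.294, 0.253, 0.215), RR gives ψ = 0.166, H_out = 6.468 kJ/mol
Linear interpolation between T = 343.8 (H_out = 6.468) and T = 345.1 (H_out = 6.877) on hF = 6.662 gives T ≈ 344.4 K, at which ψ = 0.17.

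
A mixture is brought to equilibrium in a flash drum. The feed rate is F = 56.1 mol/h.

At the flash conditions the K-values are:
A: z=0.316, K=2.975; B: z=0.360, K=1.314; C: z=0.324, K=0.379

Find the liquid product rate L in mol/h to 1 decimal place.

Material balance + equilibrium reduce to Σ zᵢ(Kᵢ−1)/(1+V/F(Kᵢ−1)) = 0.
Check two-phase: ΣzᵢKᵢ = 1.536 > 1 and Σzᵢ/Kᵢ = 1.235 > 1, so g(0) = 0.536 > 0 and g(1) = -0.235 < 0.
Newton–Raphson from V/F = 0.34:
  V/F = 0.340: g = 0.2205, g' = -0.671 → V/F = 0.669
  V/F = 0.669: g = 0.0183, g' = -0.619 → V/F = 0.698
Converged at V/F = 0.698.
Then V = V/F·F = 0.6979·56.1 = 39.2 mol/h and L = F − V = 16.9 mol/h.

L = 16.9 mol/h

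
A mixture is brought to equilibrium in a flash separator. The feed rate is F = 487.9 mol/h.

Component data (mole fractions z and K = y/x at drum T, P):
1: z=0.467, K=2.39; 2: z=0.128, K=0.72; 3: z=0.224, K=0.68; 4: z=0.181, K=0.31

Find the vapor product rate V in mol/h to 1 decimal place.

V = 300.5 mol/h

Material balance + equilibrium reduce to Σ zᵢ(Kᵢ−1)/(1+β(Kᵢ−1)) = 0.
Feasibility: ΣzᵢKᵢ = 1.417, Σzᵢ/Kᵢ = 1.286 — both > 1, two phases present.
Newton iteration, β⁰ = 0.5:
  β = 0.500: g = 0.0653, g' = -0.561 → β = 0.616
Converged at β = 0.616.
Then V = β·F = 0.6158·487.9 = 300.5 mol/h and L = F − V = 187.4 mol/h.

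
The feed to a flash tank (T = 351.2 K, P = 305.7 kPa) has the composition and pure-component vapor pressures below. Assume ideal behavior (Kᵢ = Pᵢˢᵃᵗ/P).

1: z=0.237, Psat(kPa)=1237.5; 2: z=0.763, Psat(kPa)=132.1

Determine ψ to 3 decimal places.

Raoult's law: Kᵢ = Pᵢˢᵃᵗ/P = Pᵢˢᵃᵗ/305.7.
  K_1 = 1237.5/305.7 = 4.04809, K_2 = 132.1/305.7 = 0.43212
Binary case is linear: z₁(K₁−1)(1+ψ(K₂−1)) + z₂(K₂−1)(1+ψ(K₁−1)) = 0
⇒ ψ = [z₁(K₁−1)+z₂(K₂−1)] / [−(K₁−1)(K₂−1)] = 0.2891/1.7309 = 0.167

ψ = 0.167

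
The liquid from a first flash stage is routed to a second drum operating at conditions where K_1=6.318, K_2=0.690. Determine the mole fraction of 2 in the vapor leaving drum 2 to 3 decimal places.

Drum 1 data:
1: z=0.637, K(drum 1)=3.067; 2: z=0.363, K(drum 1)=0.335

Drum 1:
Rachford–Rice: g(ψ₁) = Σ zᵢ(Kᵢ−1)/(1+ψ₁(Kᵢ−1)) = 0.
g(0) = ΣzᵢKᵢ − 1 = 1.075 and g(1) = 1 − Σzᵢ/Kᵢ = -0.291, so a root lies in (0, 1).
Binary case is linear: z₁(K₁−1)(1+ψ₁(K₂−1)) + z₂(K₂−1)(1+ψ₁(K₁−1)) = 0
⇒ ψ₁ = [z₁(K₁−1)+z₂(K₂−1)] / [−(K₁−1)(K₂−1)] = 1.0753/1.3746 = 0.782
Drum-1 compositions:
  1: x = 0.243, y = 0.747
  2: x = 0.757, y = 0.253
Drum-2 feed = drum-1 liquid: z₂ = (0.2434, 0.7566).
Drum 2:
Let ψ₂ = V/F and solve Σ zᵢ(Kᵢ−1)/(1+ψ₂(Kᵢ−1)) = 0.
Check two-phase: ΣzᵢKᵢ = 2.060 > 1 and Σzᵢ/Kᵢ = 1.135 > 1, so g(0) = 1.060 > 0 and g(1) = -0.135 < 0.
Binary case is linear: z₁(K₁−1)(1+ψ₂(K₂−1)) + z₂(K₂−1)(1+ψ₂(K₁−1)) = 0
⇒ ψ₂ = [z₁(K₁−1)+z₂(K₂−1)] / [−(K₁−1)(K₂−1)] = 1.0599/1.6486 = 0.643
  1: x = 0.055, y = 0.348
  2: x = 0.945, y = 0.652

y_2 (drum 2) = 0.652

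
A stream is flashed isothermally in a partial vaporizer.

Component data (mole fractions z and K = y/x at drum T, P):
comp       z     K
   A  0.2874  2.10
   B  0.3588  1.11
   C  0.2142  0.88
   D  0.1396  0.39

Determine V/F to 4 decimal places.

V/F = 0.8312

Rachford–Rice: g(V/F) = Σ zᵢ(Kᵢ−1)/(1+V/F(Kᵢ−1)) = 0.
g(0) = ΣzᵢKᵢ − 1 = 0.2447 and g(1) = 1 − Σzᵢ/Kᵢ = -0.0615, so a root lies in (0, 1).
Newton–Raphson from V/F = 0.5:
  V/F = 0.5000: g = 0.09150, g' = -0.2597 → V/F = 0.8524
  V/F = 0.8524: g = -0.00677, g' = -0.3255 → V/F = 0.8316
  V/F = 0.8316: g = -0.00010, g' = -0.3162 → V/F = 0.8312
Converged at V/F = 0.8312.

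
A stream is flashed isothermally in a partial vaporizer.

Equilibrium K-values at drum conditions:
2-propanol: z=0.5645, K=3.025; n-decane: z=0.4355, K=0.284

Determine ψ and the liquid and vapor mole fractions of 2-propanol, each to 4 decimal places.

Let ψ = V/F and solve Σ zᵢ(Kᵢ−1)/(1+ψ(Kᵢ−1)) = 0.
g(0) = ΣzᵢKᵢ − 1 = 0.8313 and g(1) = 1 − Σzᵢ/Kᵢ = -0.7201, so a root lies in (0, 1).
Binary case is linear: z₁(K₁−1)(1+ψ(K₂−1)) + z₂(K₂−1)(1+ψ(K₁−1)) = 0
⇒ ψ = [z₁(K₁−1)+z₂(K₂−1)] / [−(K₁−1)(K₂−1)] = 0.83129/1.44990 = 0.5733
Compositions from xᵢ = zᵢ/(1+ψ(Kᵢ−1)), yᵢ = Kᵢxᵢ:
  2-propanol: x = 0.2612, y = 0.7902
  n-decane: x = 0.7388, y = 0.2098

ψ = 0.5733, x_2-propanol = 0.2612, y_2-propanol = 0.7902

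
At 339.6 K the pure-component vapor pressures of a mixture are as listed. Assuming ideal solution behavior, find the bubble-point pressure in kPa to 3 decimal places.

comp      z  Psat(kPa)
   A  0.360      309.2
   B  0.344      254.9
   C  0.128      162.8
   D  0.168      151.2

Pbub = 245.238 kPa

At the bubble point ψ → 0, so ΣzᵢKᵢ = 1 with Kᵢ = Pᵢˢᵃᵗ/P ⇒ P = ΣzᵢPᵢˢᵃᵗ.
P = 0.360·309.2 + 0.344·254.9 + 0.128·162.8 + 0.168·151.2 = 245.238 kPa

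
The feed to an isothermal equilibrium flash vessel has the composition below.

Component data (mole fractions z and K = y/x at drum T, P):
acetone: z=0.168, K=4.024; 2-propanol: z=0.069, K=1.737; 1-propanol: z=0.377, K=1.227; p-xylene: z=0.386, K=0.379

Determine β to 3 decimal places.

Material balance + equilibrium reduce to Σ zᵢ(Kᵢ−1)/(1+β(Kᵢ−1)) = 0.
g(0) = ΣzᵢKᵢ − 1 = 0.405 and g(1) = 1 − Σzᵢ/Kᵢ = -0.407, so a root lies in (0, 1).
Iterate (Newton) starting at β = 0.5:
  β = 0.500: g = -0.0314, g' = -0.592 → β = 0.447
Converged at β = 0.447.

β = 0.447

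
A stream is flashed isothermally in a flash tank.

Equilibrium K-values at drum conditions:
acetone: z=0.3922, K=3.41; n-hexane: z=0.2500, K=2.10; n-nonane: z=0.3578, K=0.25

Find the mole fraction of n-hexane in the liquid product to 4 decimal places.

x_n-hexane = 0.1454

Rachford–Rice: g(ψ) = Σ zᵢ(Kᵢ−1)/(1+ψ(Kᵢ−1)) = 0.
Feasibility: ΣzᵢKᵢ = 1.9519, Σzᵢ/Kᵢ = 1.6653 — both > 1, two phases present.
Iterate (Newton) starting at ψ = 0.57:
  ψ = 0.5700: g = 0.09849, g' = -1.1326 → ψ = 0.6570
  ψ = 0.6570: g = -0.00346, g' = -1.2254 → ψ = 0.6541
Converged at ψ = 0.6541.
Compositions from xᵢ = zᵢ/(1+ψ(Kᵢ−1)), yᵢ = Kᵢxᵢ:
  acetone: x = 0.1522, y = 0.5191
  n-hexane: x = 0.1454, y = 0.3053
  n-nonane: x = 0.7024, y = 0.1756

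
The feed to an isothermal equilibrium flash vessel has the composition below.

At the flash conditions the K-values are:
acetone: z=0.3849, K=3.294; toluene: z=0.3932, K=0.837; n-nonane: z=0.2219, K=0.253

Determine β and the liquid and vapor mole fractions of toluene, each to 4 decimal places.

β = 0.6002, x_toluene = 0.4358, y_toluene = 0.3648

Let β = V/F and solve Σ zᵢ(Kᵢ−1)/(1+β(Kᵢ−1)) = 0.
Feasibility: ΣzᵢKᵢ = 1.6531, Σzᵢ/Kᵢ = 1.4637 — both > 1, two phases present.
Newton–Raphson from β = 0.51:
  β = 0.5100: g = 0.06923, g' = -0.7657 → β = 0.6004
  β = 0.6004: g = -0.00020, g' = -0.7783 → β = 0.6002
Converged at β = 0.6002.
Compositions from xᵢ = zᵢ/(1+β(Kᵢ−1)), yᵢ = Kᵢxᵢ:
  acetone: x = 0.1619, y = 0.5334
  toluene: x = 0.4358, y = 0.3648
  n-nonane: x = 0.4022, y = 0.1018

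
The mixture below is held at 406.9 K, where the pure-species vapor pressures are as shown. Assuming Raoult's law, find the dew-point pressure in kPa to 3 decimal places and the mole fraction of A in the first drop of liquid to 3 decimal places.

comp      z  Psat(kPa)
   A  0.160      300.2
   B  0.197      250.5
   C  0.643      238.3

At the dew point ψ → 1, so Σzᵢ/Kᵢ = 1 with Kᵢ = Pᵢˢᵃᵗ/P ⇒ 1/P = Σzᵢ/Pᵢˢᵃᵗ.
1/P = 0.160/300.2 + 0.197/250.5 + 0.643/238.3 = 0.004018 ⇒ P = 248.900 kPa
xᵢ = zᵢP/Pᵢˢᵃᵗ ⇒ x_A = 0.160·248.900/300.2 = 0.133

Pdew = 248.900 kPa, x_A = 0.133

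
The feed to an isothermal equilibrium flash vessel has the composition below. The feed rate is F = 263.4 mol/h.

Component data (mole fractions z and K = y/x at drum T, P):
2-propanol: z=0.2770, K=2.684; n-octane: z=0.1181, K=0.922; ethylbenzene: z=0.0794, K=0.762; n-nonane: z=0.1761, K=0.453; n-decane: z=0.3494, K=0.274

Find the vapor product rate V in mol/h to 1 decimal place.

V = 24.9 mol/h

Rachford–Rice: g(V/F) = Σ zᵢ(Kᵢ−1)/(1+V/F(Kᵢ−1)) = 0.
Feasibility: ΣzᵢKᵢ = 1.0884, Σzᵢ/Kᵢ = 1.9994 — both > 1, two phases present.
Iterate (Newton) starting at V/F = 0.45:
  V/F = 0.4500: g = -0.26987, g' = -0.7596 → V/F = 0.0947
  V/F = 0.0947: g = -0.00030, g' = -0.8607 → V/F = 0.0944
Converged at V/F = 0.0944.
Then V = V/F·F = 0.0944·263.4 = 24.9 mol/h and L = F − V = 238.5 mol/h.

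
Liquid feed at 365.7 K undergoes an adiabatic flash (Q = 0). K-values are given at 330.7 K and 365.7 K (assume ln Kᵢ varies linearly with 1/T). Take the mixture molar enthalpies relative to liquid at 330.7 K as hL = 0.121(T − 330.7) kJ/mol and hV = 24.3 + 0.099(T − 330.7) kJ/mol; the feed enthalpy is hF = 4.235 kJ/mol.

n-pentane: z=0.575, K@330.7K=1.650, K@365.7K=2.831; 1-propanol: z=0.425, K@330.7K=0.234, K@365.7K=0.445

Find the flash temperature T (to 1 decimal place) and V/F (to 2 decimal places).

Adiabatic flash: solve Rachford–Rice at each trial T, then check hF = ψ·hV(T) + (1−ψ)·hL(T).
  T = 330.7 K: K = (1.650, 0.234), RR gives ψ = 0.097, H_out = 2.352 kJ/mol
  T = 365.7 K: K = (2.831, 0.445), RR gives ψ = 0.804, H_out = 23.151 kJ/mol
  T = 348.2 K: K = (2.191, 0.328), RR gives ψ = 0.499, H_out = 14.044 kJ/mol
  T = 339.4 K: K = (1.907, 0.278), RR gives ψ = 0.328, H_out = 8.951 kJ/mol
  T = 335.0 K: K = (1.774, 0.255), RR gives ψ = 0.223, H_out = 5.911 kJ/mol
  T = 332.9 K: K = (1.713, 0.245), RR gives ψ = 0.165, H_out = 4.264 kJ/mol
Linear interpolation between T = 330.7 (H_out = 2.352) and T = 332.9 (H_out = 4.264) on hF = 4.235 gives T ≈ 332.9 K, at which ψ = 0.16.

T = 332.9 K, V/F = 0.16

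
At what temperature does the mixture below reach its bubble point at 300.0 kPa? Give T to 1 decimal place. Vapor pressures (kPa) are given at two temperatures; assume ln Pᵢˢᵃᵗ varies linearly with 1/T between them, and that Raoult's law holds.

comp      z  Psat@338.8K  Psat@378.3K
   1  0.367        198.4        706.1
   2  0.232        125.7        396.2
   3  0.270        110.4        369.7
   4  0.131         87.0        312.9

Bubble-point temperature: ΣzᵢPᵢˢᵃᵗ(T) = P. Interpolate ln Pᵢˢᵃᵗ = aᵢ + bᵢ/T.
  T = 338.8 K: ΣzᵢPᵢˢᵃᵗ = 143.18 kPa
  T = 378.3 K: ΣzᵢPᵢˢᵃᵗ = 491.87 kPa
  T = 358.6 K: ΣzᵢPᵢˢᵃᵗ = 274.90 kPa
  T = 368.5 K: ΣzᵢPᵢˢᵃᵗ = 371.11 kPa
  T = 363.6 K: ΣzᵢPᵢˢᵃᵗ = 320.53 kPa
  T = 361.1 K: ΣzᵢPᵢˢᵃᵗ = 297.00 kPa
Interpolating between 361.1 K and 363.6 K gives T ≈ 361.4 K.

T = 361.4 K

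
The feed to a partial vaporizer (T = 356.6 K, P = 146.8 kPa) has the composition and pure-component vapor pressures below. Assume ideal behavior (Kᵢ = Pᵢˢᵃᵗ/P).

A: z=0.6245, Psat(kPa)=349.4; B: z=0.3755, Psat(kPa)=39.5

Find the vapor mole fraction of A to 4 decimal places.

Raoult's law: Kᵢ = Pᵢˢᵃᵗ/P = Pᵢˢᵃᵗ/146.8.
  K_A = 349.4/146.8 = 2.380109, K_B = 39.5/146.8 = 0.269074
Material balance + equilibrium reduce to Σ zᵢ(Kᵢ−1)/(1+V/F(Kᵢ−1)) = 0.
g(0) = ΣzᵢKᵢ − 1 = 0.5874 and g(1) = 1 − Σzᵢ/Kᵢ = -0.6579, so a root lies in (0, 1).
Binary case is linear: z₁(K₁−1)(1+V/F(K₂−1)) + z₂(K₂−1)(1+V/F(K₁−1)) = 0
⇒ V/F = [z₁(K₁−1)+z₂(K₂−1)] / [−(K₁−1)(K₂−1)] = 0.58742/1.00876 = 0.5823
Compositions from xᵢ = zᵢ/(1+V/F(Kᵢ−1)), yᵢ = Kᵢxᵢ:
  A: x = 0.3462, y = 0.8241
  B: x = 0.6538, y = 0.1759

y_A = 0.8241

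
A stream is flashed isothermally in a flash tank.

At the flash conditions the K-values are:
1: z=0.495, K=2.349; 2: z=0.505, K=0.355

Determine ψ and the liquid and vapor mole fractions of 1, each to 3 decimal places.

ψ = 0.393, x_1 = 0.323, y_1 = 0.760

Newton–Raphson from ψ = 0.5:
  ψ = 0.500: g = -0.0820, g' = -0.779 → ψ = 0.395
  ψ = 0.395: g = -0.0013, g' = -0.762 → ψ = 0.393
Converged at ψ = 0.393.
Compositions from xᵢ = zᵢ/(1+ψ(Kᵢ−1)), yᵢ = Kᵢxᵢ:
  1: x = 0.323, y = 0.760
  2: x = 0.677, y = 0.240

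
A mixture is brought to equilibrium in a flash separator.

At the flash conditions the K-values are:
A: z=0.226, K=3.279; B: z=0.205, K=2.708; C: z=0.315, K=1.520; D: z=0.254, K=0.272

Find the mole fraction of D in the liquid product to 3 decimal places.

x_D = 0.611

Newton–Raphson from ψ = 0.43:
  ψ = 0.430: g = 0.3267, g' = -0.840 → ψ = 0.819
  ψ = 0.819: g = -0.0172, g' = -1.114 → ψ = 0.803
Converged at ψ = 0.803.
Compositions from xᵢ = zᵢ/(1+ψ(Kᵢ−1)), yᵢ = Kᵢxᵢ:
  A: x = 0.080, y = 0.262
  B: x = 0.086, y = 0.234
  C: x = 0.222, y = 0.338
  D: x = 0.611, y = 0.166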